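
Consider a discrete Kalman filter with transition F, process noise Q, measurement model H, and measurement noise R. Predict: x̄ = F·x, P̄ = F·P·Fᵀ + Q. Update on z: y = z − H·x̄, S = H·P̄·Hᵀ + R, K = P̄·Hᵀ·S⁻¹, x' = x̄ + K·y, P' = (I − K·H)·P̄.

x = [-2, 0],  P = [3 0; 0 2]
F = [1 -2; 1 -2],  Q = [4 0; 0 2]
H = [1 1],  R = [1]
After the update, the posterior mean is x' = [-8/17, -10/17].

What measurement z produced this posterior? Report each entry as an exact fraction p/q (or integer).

z = [-1]

x̄ = F·x = [-2, -2]
P̄ = F·P·Fᵀ + Q = [15 11; 11 13]
S = H·P̄·Hᵀ + R = [51]
K = P̄·Hᵀ·S⁻¹ = [26/51; 8/17]
x' − x̄ = [26/17, 24/17] = K·y
y = (KᵀK)⁻¹·Kᵀ·(x' − x̄) = [3]
z = y + H·x̄ = [3] + [-4] = [-1]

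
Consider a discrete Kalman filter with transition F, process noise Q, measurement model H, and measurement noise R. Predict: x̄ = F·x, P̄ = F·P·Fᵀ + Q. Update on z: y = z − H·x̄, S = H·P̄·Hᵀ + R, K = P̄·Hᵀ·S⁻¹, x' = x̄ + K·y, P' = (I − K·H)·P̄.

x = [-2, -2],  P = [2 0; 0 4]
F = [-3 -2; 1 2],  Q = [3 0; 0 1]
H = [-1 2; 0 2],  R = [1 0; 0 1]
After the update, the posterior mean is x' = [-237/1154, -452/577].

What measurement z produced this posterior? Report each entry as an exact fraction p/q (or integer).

z = [-1, -2]

x̄ = F·x = [10, -6]
P̄ = F·P·Fᵀ + Q = [37 -22; -22 19]
S = H·P̄·Hᵀ + R = [202 120; 120 77]
K = P̄·Hᵀ·S⁻¹ = [-957/1154 416/577; 30/577 238/577]
x' − x̄ = [-11777/1154, 3010/577] = K·y
y = (KᵀK)⁻¹·Kᵀ·(x' − x̄) = [21, 10]
z = y + H·x̄ = [21, 10] + [-22, -12] = [-1, -2]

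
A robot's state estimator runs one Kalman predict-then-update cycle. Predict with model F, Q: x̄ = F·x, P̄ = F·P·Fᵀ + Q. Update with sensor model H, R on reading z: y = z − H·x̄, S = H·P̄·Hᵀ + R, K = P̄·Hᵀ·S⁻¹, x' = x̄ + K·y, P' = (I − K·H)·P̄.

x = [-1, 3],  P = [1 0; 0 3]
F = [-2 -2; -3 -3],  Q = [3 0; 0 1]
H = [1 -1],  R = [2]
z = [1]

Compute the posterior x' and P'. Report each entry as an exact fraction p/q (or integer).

x' = [-7/2, -47/10]
P' = [33/2 35/2; 35/2 201/10]

x̄ = F·x = [-4, -6]
P̄ = F·P·Fᵀ + Q = [19 24; 24 37]
y = z − H·x̄ = [-1]
S = H·P̄·Hᵀ + R = [10]
K = P̄·Hᵀ·S⁻¹ = [-1/2; -13/10]
x' = x̄ + K·y = [-7/2, -47/10]
P' = (I − K·H)·P̄ = [33/2 35/2; 35/2 201/10]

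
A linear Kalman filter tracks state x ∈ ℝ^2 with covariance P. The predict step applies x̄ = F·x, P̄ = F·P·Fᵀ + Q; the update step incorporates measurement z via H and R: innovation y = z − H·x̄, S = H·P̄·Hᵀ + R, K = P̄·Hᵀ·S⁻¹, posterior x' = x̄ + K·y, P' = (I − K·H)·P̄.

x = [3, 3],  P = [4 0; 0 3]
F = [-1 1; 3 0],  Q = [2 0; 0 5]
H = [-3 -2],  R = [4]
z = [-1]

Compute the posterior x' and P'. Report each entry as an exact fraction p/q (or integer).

x̄ = F·x = [0, 9]
P̄ = F·P·Fᵀ + Q = [9 -12; -12 41]
y = z − H·x̄ = [17]
S = H·P̄·Hᵀ + R = [105]
K = P̄·Hᵀ·S⁻¹ = [-1/35; -46/105]
x' = x̄ + K·y = [-17/35, 163/105]
P' = (I − K·H)·P̄ = [312/35 -466/35; -466/35 2189/105]

x' = [-17/35, 163/105]
P' = [312/35 -466/35; -466/35 2189/105]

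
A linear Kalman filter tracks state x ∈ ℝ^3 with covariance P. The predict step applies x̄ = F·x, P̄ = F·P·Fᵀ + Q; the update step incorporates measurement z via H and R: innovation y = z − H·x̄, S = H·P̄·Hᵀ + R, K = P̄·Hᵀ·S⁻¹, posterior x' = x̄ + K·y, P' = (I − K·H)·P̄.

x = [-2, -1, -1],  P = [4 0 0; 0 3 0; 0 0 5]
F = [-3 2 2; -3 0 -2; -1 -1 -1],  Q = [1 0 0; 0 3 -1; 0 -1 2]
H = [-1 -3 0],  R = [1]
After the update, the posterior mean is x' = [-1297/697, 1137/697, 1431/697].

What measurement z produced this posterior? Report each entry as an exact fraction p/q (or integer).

x̄ = F·x = [2, 8, 4]
P̄ = F·P·Fᵀ + Q = [69 16 -4; 16 59 21; -4 21 14]
S = H·P̄·Hᵀ + R = [697]
K = P̄·Hᵀ·S⁻¹ = [-117/697; -193/697; -59/697]
x' − x̄ = [-2691/697, -4439/697, -1357/697] = K·y
y = (KᵀK)⁻¹·Kᵀ·(x' − x̄) = [23]
z = y + H·x̄ = [23] + [-26] = [-3]

z = [-3]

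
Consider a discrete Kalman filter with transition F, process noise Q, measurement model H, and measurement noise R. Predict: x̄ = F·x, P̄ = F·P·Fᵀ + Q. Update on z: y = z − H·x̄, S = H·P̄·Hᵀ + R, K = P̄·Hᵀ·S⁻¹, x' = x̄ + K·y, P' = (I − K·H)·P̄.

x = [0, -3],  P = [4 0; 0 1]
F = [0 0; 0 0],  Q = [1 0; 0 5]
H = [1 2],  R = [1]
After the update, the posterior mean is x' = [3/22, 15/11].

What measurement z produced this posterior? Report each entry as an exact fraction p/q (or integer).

z = [3]

x̄ = F·x = [0, 0]
P̄ = F·P·Fᵀ + Q = [1 0; 0 5]
S = H·P̄·Hᵀ + R = [22]
K = P̄·Hᵀ·S⁻¹ = [1/22; 5/11]
x' − x̄ = [3/22, 15/11] = K·y
y = (KᵀK)⁻¹·Kᵀ·(x' − x̄) = [3]
z = y + H·x̄ = [3] + [0] = [3]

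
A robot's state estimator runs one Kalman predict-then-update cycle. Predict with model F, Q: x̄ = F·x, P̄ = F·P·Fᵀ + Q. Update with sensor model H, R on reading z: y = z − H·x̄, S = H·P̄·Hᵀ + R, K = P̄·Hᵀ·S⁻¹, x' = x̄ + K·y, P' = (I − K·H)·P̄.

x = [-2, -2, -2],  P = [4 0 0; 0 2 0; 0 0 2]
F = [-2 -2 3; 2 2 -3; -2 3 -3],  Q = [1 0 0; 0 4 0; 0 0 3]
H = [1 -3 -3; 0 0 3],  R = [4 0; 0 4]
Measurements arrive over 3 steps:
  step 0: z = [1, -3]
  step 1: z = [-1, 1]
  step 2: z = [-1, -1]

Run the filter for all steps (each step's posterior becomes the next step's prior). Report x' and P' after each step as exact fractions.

step 0: x̄ = F·x = [2, -2, 4]
step 0: P̄ = F·P·Fᵀ + Q = [43 -42 -14; -42 46 14; -14 14 55]
step 0: y = z − H·x̄ = [5, -15]
step 0: S = H·P̄·Hᵀ + R = [1544 -663; -663 499]
step 0: K = P̄·Hᵀ·S⁻¹ = [77443/330887 75045/330887; -82932/330887 -82338/330887; -884/330887 108237/330887]
step 0: x' = x̄ + K·y = [-76686/330887, 158636/330887, -304427/330887]
step 0: P' = (I − K·H)·P̄ = [1039558/330887 143202/330887 100060/330887; 143202/330887 268094/330887 -109784/330887; 100060/330887 -109784/330887 144316/330887]
step 1: x̄ = F·x = [-1077181/330887, 1077181/330887, 1542561/330887]
step 1: P̄ = F·P·Fᵀ + Q = [8122643/330887 -7791756/330887 -682340/330887; -7791756/330887 9115304/330887 682340/330887; -682340/330887 682340/330887 10320991/330887]
step 1: y = z − H·x̄ = [8605520/330887, -4296796/330887]
step 1: S = H·P̄·Hᵀ + R = [247499542/330887 -101076999/330887; -101076999/330887 94212467/330887]
step 1: K = P̄·Hᵀ·S⁻¹ = [8925838931/39593524999 8715919467/39593524999; -9962176068/39593524999 -9827766456/39593524999; -134769332/39593524999 12867842277/39593524999]
step 1: x' = x̄ + K·y = [-1419748959/5656217857, -368017285/5656217857, 1996872523/5656217857]
step 1: P' = (I − K·H)·P̄ = [120975073328/39593524999 16802679912/39593524999 11621225956/39593524999; 16802679912/39593524999 31987483336/39593524999 -13103688608/39593524999; 11621225956/39593524999 -13103688608/39593524999 17157123036/39593524999]
step 2: x̄ = F·x = [94714357/56002157, -94714357/56002157, -4255171506/5656217857]
step 2: P̄ = F·P·Fᵀ + Q = [9485830199/392015099 -9093815100/392015099 -916825772/392015099; -9093815100/392015099 10661875496/392015099 916825772/392015099; -916825772/392015099 916825772/392015099 1218671273129/39593524999]
step 2: y = z − H·x̄ = [-56686332603/5656217857, 7109296661/5656217857]
step 2: S = H·P̄·Hᵀ + R = [29509366856048/39593524999 -12079234293825/39593524999; -12079234293825/39593524999 11126415558157/39593524999]
step 2: K = P̄·Hᵀ·S⁻¹ = [1036866388211245/4607459865672089 1010622682344093/4607459865672089; -1159256959350972/4607459865672089 -1143494259576168/4607459865672089; -16105645725100/4607459865672089 1496474132749299/4607459865672089]
step 2: x' = x̄ + K·y = [-1328747268807677/4607459865672089, 2388333252633035/4607459865672089, -1423863718384335/4607459865672089]
step 2: P' = (I − K·H)·P̄ = [14057231672552176/4607459865672089 1955758463443608/4607459865672089 1347496909792124/4607459865672089; 1955758463443608/4607459865672089 3722254446384056/4607459865672089 -1524659012768224/4607459865672089; 1347496909792124/4607459865672089 -1524659012768224/4607459865672089 1995298843665732/4607459865672089]

step 0: x' = [-76686/330887, 158636/330887, -304427/330887], P' = [1039558/330887 143202/330887 100060/330887; 143202/330887 268094/330887 -109784/330887; 100060/330887 -109784/330887 144316/330887]
step 1: x' = [-1419748959/5656217857, -368017285/5656217857, 1996872523/5656217857], P' = [120975073328/39593524999 16802679912/39593524999 11621225956/39593524999; 16802679912/39593524999 31987483336/39593524999 -13103688608/39593524999; 11621225956/39593524999 -13103688608/39593524999 17157123036/39593524999]
step 2: x' = [-1328747268807677/4607459865672089, 2388333252633035/4607459865672089, -1423863718384335/4607459865672089], P' = [14057231672552176/4607459865672089 1955758463443608/4607459865672089 1347496909792124/4607459865672089; 1955758463443608/4607459865672089 3722254446384056/4607459865672089 -1524659012768224/4607459865672089; 1347496909792124/4607459865672089 -1524659012768224/4607459865672089 1995298843665732/4607459865672089]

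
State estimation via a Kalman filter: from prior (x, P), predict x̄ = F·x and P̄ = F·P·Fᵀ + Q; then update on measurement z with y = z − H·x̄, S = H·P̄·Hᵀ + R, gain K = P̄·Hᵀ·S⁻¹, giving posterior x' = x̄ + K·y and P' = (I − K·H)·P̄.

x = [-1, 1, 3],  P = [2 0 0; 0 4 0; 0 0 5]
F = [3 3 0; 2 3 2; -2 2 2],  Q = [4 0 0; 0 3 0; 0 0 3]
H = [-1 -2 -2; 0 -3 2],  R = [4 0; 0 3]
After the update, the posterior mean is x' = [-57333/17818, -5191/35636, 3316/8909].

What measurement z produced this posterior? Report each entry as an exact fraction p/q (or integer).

x̄ = F·x = [0, 7, 10]
P̄ = F·P·Fᵀ + Q = [58 48 12; 48 67 36; 12 36 47]
S = H·P̄·Hᵀ + R = [1046 406; 406 362]
K = P̄·Hᵀ·S⁻¹ = [-3929/53454 -13313/53454; -19787/106908 -15905/106908; -2448/8909 2401/8909]
x' − x̄ = [-57333/17818, -254643/35636, -85774/8909] = K·y
y = (KᵀK)⁻¹·Kᵀ·(x' − x̄) = [37, 2]
z = y + H·x̄ = [37, 2] + [-34, -1] = [3, 1]

z = [3, 1]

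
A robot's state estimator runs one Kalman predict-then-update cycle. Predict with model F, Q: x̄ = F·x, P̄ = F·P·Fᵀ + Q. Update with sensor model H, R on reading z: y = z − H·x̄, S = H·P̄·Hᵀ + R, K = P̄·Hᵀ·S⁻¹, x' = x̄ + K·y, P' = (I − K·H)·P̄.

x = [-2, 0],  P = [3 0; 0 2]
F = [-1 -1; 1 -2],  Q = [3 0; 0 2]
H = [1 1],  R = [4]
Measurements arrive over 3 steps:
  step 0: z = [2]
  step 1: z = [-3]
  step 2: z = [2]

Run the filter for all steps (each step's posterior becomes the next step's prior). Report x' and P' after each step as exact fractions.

step 0: x' = [8/3, -26/27], P' = [5 -11/3; -11/3 155/27]
step 1: x' = [-473/182, -1/78], P' = [911/182 -343/78; -343/78 587/78]
step 2: x' = [5842/1995, -2056/1995], P' = [9451/1995 -2721/665; -2721/665 4813/665]

step 0: x̄ = F·x = [2, -2]
step 0: P̄ = F·P·Fᵀ + Q = [8 1; 1 13]
step 0: y = z − H·x̄ = [2]
step 0: S = H·P̄·Hᵀ + R = [27]
step 0: K = P̄·Hᵀ·S⁻¹ = [1/3; 14/27]
step 0: x' = x̄ + K·y = [8/3, -26/27]
step 0: P' = (I − K·H)·P̄ = [5 -11/3; -11/3 155/27]
step 1: x̄ = F·x = [-46/27, 124/27]
step 1: P̄ = F·P·Fᵀ + Q = [173/27 76/27; 76/27 1205/27]
step 1: y = z − H·x̄ = [-53/9]
step 1: S = H·P̄·Hᵀ + R = [182/3]
step 1: K = P̄·Hᵀ·S⁻¹ = [83/546; 61/78]
step 1: x' = x̄ + K·y = [-473/182, -1/78]
step 1: P' = (I − K·H)·P̄ = [911/182 -343/78; -343/78 587/78]
step 2: x̄ = F·x = [713/273, -1405/546]
step 2: P̄ = F·P·Fᵀ + Q = [613/91 514/91; 514/91 9955/182]
step 2: y = z − H·x̄ = [51/26]
step 2: S = H·P̄·Hᵀ + R = [1995/26]
step 2: K = P̄·Hᵀ·S⁻¹ = [46/285; 523/665]
step 2: x' = x̄ + K·y = [5842/1995, -2056/1995]
step 2: P' = (I − K·H)·P̄ = [9451/1995 -2721/665; -2721/665 4813/665]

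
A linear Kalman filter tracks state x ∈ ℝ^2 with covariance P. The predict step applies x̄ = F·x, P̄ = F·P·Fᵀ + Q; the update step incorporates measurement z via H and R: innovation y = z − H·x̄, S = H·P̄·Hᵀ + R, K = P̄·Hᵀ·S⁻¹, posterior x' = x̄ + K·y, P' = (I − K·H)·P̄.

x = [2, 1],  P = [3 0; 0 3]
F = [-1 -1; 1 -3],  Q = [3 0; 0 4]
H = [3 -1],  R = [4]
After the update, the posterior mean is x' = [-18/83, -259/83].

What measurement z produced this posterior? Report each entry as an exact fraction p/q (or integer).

z = [3]

x̄ = F·x = [-3, -1]
P̄ = F·P·Fᵀ + Q = [9 6; 6 34]
S = H·P̄·Hᵀ + R = [83]
K = P̄·Hᵀ·S⁻¹ = [21/83; -16/83]
x' − x̄ = [231/83, -176/83] = K·y
y = (KᵀK)⁻¹·Kᵀ·(x' − x̄) = [11]
z = y + H·x̄ = [11] + [-8] = [3]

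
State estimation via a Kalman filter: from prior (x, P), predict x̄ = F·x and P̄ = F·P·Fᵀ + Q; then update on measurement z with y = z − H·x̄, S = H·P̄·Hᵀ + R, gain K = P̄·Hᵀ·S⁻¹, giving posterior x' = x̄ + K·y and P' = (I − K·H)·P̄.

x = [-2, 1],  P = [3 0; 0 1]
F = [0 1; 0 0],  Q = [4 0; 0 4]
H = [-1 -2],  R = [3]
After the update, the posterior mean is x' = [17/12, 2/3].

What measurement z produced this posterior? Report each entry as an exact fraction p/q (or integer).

z = [-3]

x̄ = F·x = [1, 0]
P̄ = F·P·Fᵀ + Q = [5 0; 0 4]
S = H·P̄·Hᵀ + R = [24]
K = P̄·Hᵀ·S⁻¹ = [-5/24; -1/3]
x' − x̄ = [5/12, 2/3] = K·y
y = (KᵀK)⁻¹·Kᵀ·(x' − x̄) = [-2]
z = y + H·x̄ = [-2] + [-1] = [-3]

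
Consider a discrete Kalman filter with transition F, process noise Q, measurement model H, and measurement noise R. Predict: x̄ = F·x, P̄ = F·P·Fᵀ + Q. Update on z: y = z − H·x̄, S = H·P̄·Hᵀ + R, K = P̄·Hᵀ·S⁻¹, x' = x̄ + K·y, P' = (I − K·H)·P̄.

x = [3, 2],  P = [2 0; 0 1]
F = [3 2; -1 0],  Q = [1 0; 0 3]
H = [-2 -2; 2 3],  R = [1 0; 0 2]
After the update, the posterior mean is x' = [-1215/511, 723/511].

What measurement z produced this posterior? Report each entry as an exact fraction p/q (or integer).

x̄ = F·x = [13, -3]
P̄ = F·P·Fᵀ + Q = [23 -6; -6 5]
S = H·P̄·Hᵀ + R = [65 -62; -62 67]
K = P̄·Hᵀ·S⁻¹ = [-542/511 -288/511; 320/511 319/511]
x' − x̄ = [-7858/511, 2256/511] = K·y
y = (KᵀK)⁻¹·Kᵀ·(x' − x̄) = [23, -16]
z = y + H·x̄ = [23, -16] + [-20, 17] = [3, 1]

z = [3, 1]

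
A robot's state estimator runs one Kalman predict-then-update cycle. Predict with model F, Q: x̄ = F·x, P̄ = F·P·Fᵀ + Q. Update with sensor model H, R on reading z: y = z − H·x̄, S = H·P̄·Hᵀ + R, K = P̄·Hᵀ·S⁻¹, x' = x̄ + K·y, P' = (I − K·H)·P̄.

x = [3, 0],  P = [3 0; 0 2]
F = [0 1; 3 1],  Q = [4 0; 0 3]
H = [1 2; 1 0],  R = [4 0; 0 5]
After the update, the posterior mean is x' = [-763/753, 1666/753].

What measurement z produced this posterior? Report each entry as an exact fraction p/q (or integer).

x̄ = F·x = [0, 9]
P̄ = F·P·Fᵀ + Q = [6 2; 2 32]
S = H·P̄·Hᵀ + R = [146 10; 10 11]
K = P̄·Hᵀ·S⁻¹ = [25/753 388/753; 353/753 -184/753]
x' − x̄ = [-763/753, -5111/753] = K·y
y = (KᵀK)⁻¹·Kᵀ·(x' − x̄) = [-15, -1]
z = y + H·x̄ = [-15, -1] + [18, 0] = [3, -1]

z = [3, -1]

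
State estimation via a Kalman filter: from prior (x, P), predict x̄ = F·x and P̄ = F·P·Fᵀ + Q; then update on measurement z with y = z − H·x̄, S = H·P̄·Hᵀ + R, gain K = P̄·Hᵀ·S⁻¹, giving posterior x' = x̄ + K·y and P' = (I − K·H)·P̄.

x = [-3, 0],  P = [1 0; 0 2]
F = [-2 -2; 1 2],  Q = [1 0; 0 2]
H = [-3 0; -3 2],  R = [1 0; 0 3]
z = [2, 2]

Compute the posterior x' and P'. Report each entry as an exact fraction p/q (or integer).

x̄ = F·x = [6, -3]
P̄ = F·P·Fᵀ + Q = [13 -10; -10 11]
y = z − H·x̄ = [20, 26]
S = H·P̄·Hᵀ + R = [118 177; 177 284]
K = P̄·Hᵀ·S⁻¹ = [-633/2183 -1/37; -684/2183 14/37]
x' = x̄ + K·y = [-1096/2183, 1247/2183]
P' = (I − K·H)·P̄ = [211/2183 228/2183; 228/2183 1581/2183]

x' = [-1096/2183, 1247/2183]
P' = [211/2183 228/2183; 228/2183 1581/2183]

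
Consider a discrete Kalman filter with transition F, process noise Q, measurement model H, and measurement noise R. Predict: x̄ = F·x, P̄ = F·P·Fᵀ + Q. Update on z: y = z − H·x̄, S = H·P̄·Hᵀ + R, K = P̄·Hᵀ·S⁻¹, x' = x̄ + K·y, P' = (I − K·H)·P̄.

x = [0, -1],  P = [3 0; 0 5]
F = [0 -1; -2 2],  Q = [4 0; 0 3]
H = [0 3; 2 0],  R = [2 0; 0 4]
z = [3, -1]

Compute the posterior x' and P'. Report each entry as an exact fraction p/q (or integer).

x' = [-1859/4540, 224/227]
P' = [1953/2270 -2/227; -2/227 50/227]

x̄ = F·x = [1, -2]
P̄ = F·P·Fᵀ + Q = [9 -10; -10 35]
y = z − H·x̄ = [9, -3]
S = H·P̄·Hᵀ + R = [317 -60; -60 40]
K = P̄·Hᵀ·S⁻¹ = [-3/227 1953/4540; 75/227 -1/227]
x' = x̄ + K·y = [-1859/4540, 224/227]
P' = (I − K·H)·P̄ = [1953/2270 -2/227; -2/227 50/227]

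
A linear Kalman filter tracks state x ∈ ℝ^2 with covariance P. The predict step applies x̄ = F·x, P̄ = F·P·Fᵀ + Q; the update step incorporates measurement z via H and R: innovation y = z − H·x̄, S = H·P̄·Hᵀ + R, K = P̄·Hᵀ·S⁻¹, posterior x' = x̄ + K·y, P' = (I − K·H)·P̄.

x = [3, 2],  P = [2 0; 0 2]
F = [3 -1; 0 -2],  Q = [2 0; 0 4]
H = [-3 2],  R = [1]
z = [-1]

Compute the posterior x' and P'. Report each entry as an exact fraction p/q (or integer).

x̄ = F·x = [7, -4]
P̄ = F·P·Fᵀ + Q = [22 4; 4 12]
y = z − H·x̄ = [28]
S = H·P̄·Hᵀ + R = [199]
K = P̄·Hᵀ·S⁻¹ = [-58/199; 12/199]
x' = x̄ + K·y = [-231/199, -460/199]
P' = (I − K·H)·P̄ = [1014/199 1492/199; 1492/199 2244/199]

x' = [-231/199, -460/199]
P' = [1014/199 1492/199; 1492/199 2244/199]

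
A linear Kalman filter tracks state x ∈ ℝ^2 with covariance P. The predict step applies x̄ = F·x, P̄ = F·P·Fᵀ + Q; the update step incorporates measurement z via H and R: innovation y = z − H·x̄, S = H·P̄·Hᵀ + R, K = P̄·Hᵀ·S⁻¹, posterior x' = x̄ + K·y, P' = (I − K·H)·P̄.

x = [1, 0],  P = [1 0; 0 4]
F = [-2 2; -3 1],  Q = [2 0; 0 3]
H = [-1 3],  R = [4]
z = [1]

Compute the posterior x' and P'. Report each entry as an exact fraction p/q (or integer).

x̄ = F·x = [-2, -3]
P̄ = F·P·Fᵀ + Q = [22 14; 14 16]
y = z − H·x̄ = [8]
S = H·P̄·Hᵀ + R = [86]
K = P̄·Hᵀ·S⁻¹ = [10/43; 17/43]
x' = x̄ + K·y = [-6/43, 7/43]
P' = (I − K·H)·P̄ = [746/43 262/43; 262/43 110/43]

x' = [-6/43, 7/43]
P' = [746/43 262/43; 262/43 110/43]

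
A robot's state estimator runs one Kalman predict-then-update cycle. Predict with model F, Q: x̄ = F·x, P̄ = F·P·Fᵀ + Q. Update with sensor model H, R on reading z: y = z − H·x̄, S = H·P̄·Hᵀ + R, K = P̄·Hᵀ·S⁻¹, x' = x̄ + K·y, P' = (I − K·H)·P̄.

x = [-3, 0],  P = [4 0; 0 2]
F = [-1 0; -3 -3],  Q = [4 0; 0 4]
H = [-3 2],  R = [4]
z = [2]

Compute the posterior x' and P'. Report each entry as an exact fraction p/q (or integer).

x' = [3, 229/41]
P' = [8 12; 12 778/41]

x̄ = F·x = [3, 9]
P̄ = F·P·Fᵀ + Q = [8 12; 12 58]
y = z − H·x̄ = [-7]
S = H·P̄·Hᵀ + R = [164]
K = P̄·Hᵀ·S⁻¹ = [0; 20/41]
x' = x̄ + K·y = [3, 229/41]
P' = (I − K·H)·P̄ = [8 12; 12 778/41]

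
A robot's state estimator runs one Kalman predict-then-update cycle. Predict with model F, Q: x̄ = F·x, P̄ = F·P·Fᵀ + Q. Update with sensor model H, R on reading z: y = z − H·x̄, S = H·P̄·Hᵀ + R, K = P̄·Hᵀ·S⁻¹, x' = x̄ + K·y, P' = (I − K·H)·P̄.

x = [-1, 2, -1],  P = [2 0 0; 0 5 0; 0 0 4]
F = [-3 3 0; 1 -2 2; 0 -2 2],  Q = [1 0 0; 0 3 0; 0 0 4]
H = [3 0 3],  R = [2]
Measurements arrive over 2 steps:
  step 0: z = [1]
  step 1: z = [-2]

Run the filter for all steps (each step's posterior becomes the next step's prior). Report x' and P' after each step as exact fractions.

step 0: x̄ = F·x = [9, -7, -6]
step 0: P̄ = F·P·Fᵀ + Q = [64 -36 -30; -36 41 36; -30 36 40]
step 0: y = z − H·x̄ = [-8]
step 0: S = H·P̄·Hᵀ + R = [398]
step 0: K = P̄·Hᵀ·S⁻¹ = [51/199; 0; 15/199]
step 0: x' = x̄ + K·y = [1383/199, -7, -1314/199]
step 0: P' = (I − K·H)·P̄ = [7534/199 -36 -7500/199; -36 41 36; -7500/199 36 7510/199]
step 1: x̄ = F·x = [-8328/199, 1541/199, 158/199]
step 1: P̄ = F·P·Fᵀ + Q = [270388/199 -48048/199 -3954/199; -48048/199 12151/199 4692/199; -3954/199 4692/199 6160/199]
step 1: y = z − H·x̄ = [24112/199]
step 1: S = H·P̄·Hᵀ + R = [2418158/199]
step 1: K = P̄·Hᵀ·S⁻¹ = [399651/1209079; -65034/1209079; 3309/1209079]
step 1: x' = x̄ + K·y = [-2175000/1209079, 1482869/1209079, 1360910/1209079]
step 1: P' = (I − K·H)·P̄ = [37580950/1209079 -30713676/1209079 -37314516/1209079; -30713676/1209079 31319983/1209079 30670320/1209079; -37314516/1209079 30670320/1209079 37316722/1209079]

step 0: x' = [1383/199, -7, -1314/199], P' = [7534/199 -36 -7500/199; -36 41 36; -7500/199 36 7510/199]
step 1: x' = [-2175000/1209079, 1482869/1209079, 1360910/1209079], P' = [37580950/1209079 -30713676/1209079 -37314516/1209079; -30713676/1209079 31319983/1209079 30670320/1209079; -37314516/1209079 30670320/1209079 37316722/1209079]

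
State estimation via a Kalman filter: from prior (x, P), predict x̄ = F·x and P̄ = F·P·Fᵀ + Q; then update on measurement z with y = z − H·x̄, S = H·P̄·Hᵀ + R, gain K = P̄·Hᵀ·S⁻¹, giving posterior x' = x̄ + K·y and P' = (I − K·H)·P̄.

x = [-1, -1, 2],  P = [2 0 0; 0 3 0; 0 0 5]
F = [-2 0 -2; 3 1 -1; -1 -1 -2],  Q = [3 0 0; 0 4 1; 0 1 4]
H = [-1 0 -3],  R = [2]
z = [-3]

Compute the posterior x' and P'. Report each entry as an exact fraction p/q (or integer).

x̄ = F·x = [-2, -6, -2]
P̄ = F·P·Fᵀ + Q = [31 -2 24; -2 30 2; 24 2 29]
y = z − H·x̄ = [-11]
S = H·P̄·Hᵀ + R = [438]
K = P̄·Hᵀ·S⁻¹ = [-103/438; -2/219; -37/146]
x' = x̄ + K·y = [257/438, -1292/219, 115/146]
P' = (I − K·H)·P̄ = [2969/438 -644/219 -307/146; -644/219 6562/219 72/73; -307/146 72/73 127/146]

x' = [257/438, -1292/219, 115/146]
P' = [2969/438 -644/219 -307/146; -644/219 6562/219 72/73; -307/146 72/73 127/146]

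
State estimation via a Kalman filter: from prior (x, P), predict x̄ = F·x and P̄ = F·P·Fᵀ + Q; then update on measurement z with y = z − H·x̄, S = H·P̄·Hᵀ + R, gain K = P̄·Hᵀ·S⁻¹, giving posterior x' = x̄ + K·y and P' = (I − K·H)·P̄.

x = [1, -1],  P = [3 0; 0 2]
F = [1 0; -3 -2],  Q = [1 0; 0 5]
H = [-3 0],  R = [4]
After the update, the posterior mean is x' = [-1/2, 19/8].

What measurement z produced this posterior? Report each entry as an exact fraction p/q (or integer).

x̄ = F·x = [1, -1]
P̄ = F·P·Fᵀ + Q = [4 -9; -9 40]
S = H·P̄·Hᵀ + R = [40]
K = P̄·Hᵀ·S⁻¹ = [-3/10; 27/40]
x' − x̄ = [-3/2, 27/8] = K·y
y = (KᵀK)⁻¹·Kᵀ·(x' − x̄) = [5]
z = y + H·x̄ = [5] + [-3] = [2]

z = [2]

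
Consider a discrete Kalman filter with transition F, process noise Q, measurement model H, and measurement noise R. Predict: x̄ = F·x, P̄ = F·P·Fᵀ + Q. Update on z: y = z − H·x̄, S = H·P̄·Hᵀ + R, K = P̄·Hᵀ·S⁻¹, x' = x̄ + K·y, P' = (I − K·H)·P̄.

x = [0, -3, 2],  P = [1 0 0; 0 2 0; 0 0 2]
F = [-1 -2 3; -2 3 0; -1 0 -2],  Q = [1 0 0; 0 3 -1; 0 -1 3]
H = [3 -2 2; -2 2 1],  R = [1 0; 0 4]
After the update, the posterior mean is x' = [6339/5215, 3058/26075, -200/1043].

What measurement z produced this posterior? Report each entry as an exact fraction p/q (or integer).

z = [3, -2]

x̄ = F·x = [12, -9, -4]
P̄ = F·P·Fᵀ + Q = [28 -10 -11; -10 25 1; -11 1 12]
S = H·P̄·Hᵀ + R = [381 -331; -331 356]
K = P̄·Hᵀ·S⁻¹ = [79/5215 -1201/5215; -4267/26075 1233/26075; 320/1043 403/1043]
x' − x̄ = [-56241/5215, 237733/26075, 3972/1043] = K·y
y = (KᵀK)⁻¹·Kᵀ·(x' − x̄) = [-43, 44]
z = y + H·x̄ = [-43, 44] + [46, -46] = [3, -2]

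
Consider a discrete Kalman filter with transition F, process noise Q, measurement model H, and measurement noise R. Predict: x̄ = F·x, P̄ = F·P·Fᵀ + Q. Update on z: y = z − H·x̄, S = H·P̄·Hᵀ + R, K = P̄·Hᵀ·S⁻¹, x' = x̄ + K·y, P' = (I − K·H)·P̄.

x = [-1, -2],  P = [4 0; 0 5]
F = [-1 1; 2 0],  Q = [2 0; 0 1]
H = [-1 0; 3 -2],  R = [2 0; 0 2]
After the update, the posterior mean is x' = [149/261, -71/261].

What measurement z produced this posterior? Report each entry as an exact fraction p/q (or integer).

z = [-2, 2]

x̄ = F·x = [-1, -2]
P̄ = F·P·Fᵀ + Q = [11 -8; -8 17]
S = H·P̄·Hᵀ + R = [13 -49; -49 265]
K = P̄·Hᵀ·S⁻¹ = [-257/522 49/522; -361/522 -181/522]
x' − x̄ = [410/261, 451/261] = K·y
y = (KᵀK)⁻¹·Kᵀ·(x' − x̄) = [-3, 1]
z = y + H·x̄ = [-3, 1] + [1, 1] = [-2, 2]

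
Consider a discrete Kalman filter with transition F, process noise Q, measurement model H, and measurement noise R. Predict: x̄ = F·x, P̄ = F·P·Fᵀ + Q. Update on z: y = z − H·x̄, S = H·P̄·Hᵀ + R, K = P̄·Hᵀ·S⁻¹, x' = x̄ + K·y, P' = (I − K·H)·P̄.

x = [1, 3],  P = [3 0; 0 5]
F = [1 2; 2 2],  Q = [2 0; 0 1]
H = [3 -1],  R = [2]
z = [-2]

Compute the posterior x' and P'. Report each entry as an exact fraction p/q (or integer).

x' = [-7/104, 157/104]
P' = [199/104 499/104; 499/104 1407/104]

x̄ = F·x = [7, 8]
P̄ = F·P·Fᵀ + Q = [25 26; 26 33]
y = z − H·x̄ = [-15]
S = H·P̄·Hᵀ + R = [104]
K = P̄·Hᵀ·S⁻¹ = [49/104; 45/104]
x' = x̄ + K·y = [-7/104, 157/104]
P' = (I − K·H)·P̄ = [199/104 499/104; 499/104 1407/104]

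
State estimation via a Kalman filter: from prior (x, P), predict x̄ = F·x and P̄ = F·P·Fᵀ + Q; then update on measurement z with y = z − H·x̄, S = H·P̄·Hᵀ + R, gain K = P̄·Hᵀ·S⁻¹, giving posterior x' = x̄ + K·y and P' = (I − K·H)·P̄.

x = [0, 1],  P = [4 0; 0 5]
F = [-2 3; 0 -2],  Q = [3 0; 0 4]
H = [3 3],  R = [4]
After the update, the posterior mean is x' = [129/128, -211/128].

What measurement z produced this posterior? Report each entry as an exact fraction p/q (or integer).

x̄ = F·x = [3, -2]
P̄ = F·P·Fᵀ + Q = [64 -30; -30 24]
S = H·P̄·Hᵀ + R = [256]
K = P̄·Hᵀ·S⁻¹ = [51/128; -9/128]
x' − x̄ = [-255/128, 45/128] = K·y
y = (KᵀK)⁻¹·Kᵀ·(x' − x̄) = [-5]
z = y + H·x̄ = [-5] + [3] = [-2]

z = [-2]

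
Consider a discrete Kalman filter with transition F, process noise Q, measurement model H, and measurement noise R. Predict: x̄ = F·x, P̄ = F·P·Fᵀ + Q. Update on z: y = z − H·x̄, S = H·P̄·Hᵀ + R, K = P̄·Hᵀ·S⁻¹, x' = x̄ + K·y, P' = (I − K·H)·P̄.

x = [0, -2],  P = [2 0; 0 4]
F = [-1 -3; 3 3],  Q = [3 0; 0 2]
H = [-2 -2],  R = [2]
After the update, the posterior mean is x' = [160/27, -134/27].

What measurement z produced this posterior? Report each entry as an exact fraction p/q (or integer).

z = [-2]

x̄ = F·x = [6, -6]
P̄ = F·P·Fᵀ + Q = [41 -42; -42 56]
S = H·P̄·Hᵀ + R = [54]
K = P̄·Hᵀ·S⁻¹ = [1/27; -14/27]
x' − x̄ = [-2/27, 28/27] = K·y
y = (KᵀK)⁻¹·Kᵀ·(x' − x̄) = [-2]
z = y + H·x̄ = [-2] + [0] = [-2]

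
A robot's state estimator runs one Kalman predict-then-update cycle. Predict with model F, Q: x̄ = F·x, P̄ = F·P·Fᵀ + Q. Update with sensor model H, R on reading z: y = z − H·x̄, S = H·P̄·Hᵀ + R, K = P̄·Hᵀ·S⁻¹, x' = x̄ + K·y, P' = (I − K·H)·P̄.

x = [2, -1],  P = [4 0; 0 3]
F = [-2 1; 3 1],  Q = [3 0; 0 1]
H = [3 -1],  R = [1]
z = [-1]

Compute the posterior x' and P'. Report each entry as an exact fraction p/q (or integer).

x̄ = F·x = [-5, 5]
P̄ = F·P·Fᵀ + Q = [22 -21; -21 40]
y = z − H·x̄ = [19]
S = H·P̄·Hᵀ + R = [365]
K = P̄·Hᵀ·S⁻¹ = [87/365; -103/365]
x' = x̄ + K·y = [-172/365, -132/365]
P' = (I − K·H)·P̄ = [461/365 1296/365; 1296/365 3991/365]

x' = [-172/365, -132/365]
P' = [461/365 1296/365; 1296/365 3991/365]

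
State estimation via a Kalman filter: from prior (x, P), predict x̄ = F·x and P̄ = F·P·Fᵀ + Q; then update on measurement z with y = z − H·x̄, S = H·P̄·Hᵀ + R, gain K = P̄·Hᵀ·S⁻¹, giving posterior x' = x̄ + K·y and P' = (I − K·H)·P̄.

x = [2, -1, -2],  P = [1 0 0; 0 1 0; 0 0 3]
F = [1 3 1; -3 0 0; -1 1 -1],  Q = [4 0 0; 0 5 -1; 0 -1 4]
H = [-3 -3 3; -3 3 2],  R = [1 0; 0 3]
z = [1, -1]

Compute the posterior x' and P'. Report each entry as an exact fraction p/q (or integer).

x̄ = F·x = [-3, -6, -1]
P̄ = F·P·Fᵀ + Q = [17 -3 -1; -3 14 2; -1 2 9]
y = z − H·x̄ = [-23, 10]
S = H·P̄·Hᵀ + R = [289 102; 102 408]
K = P̄·Hᵀ·S⁻¹ = [-59/527 -196/1581; -163/1054 1097/6324; 69/1054 105/2108]
x' = x̄ + K·y = [-2632/1581, -1120/1581, -1058/527]
P' = (I − K·H)·P̄ = [6760/1581 74/93 2653/527; 74/93 1795/6324 2167/2108; 2653/527 2167/2108 12825/2108]

x' = [-2632/1581, -1120/1581, -1058/527]
P' = [6760/1581 74/93 2653/527; 74/93 1795/6324 2167/2108; 2653/527 2167/2108 12825/2108]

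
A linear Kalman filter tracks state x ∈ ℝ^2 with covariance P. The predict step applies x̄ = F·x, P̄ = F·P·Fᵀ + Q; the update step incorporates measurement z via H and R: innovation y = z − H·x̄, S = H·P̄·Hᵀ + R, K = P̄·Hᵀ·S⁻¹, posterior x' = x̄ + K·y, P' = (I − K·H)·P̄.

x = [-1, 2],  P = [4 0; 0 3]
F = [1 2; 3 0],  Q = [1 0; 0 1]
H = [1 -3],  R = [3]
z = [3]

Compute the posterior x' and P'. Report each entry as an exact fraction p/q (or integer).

x' = [1014/281, 48/281]
P' = [4416/281 1491/281; 1491/281 596/281]

x̄ = F·x = [3, -3]
P̄ = F·P·Fᵀ + Q = [17 12; 12 37]
y = z − H·x̄ = [-9]
S = H·P̄·Hᵀ + R = [281]
K = P̄·Hᵀ·S⁻¹ = [-19/281; -99/281]
x' = x̄ + K·y = [1014/281, 48/281]
P' = (I − K·H)·P̄ = [4416/281 1491/281; 1491/281 596/281]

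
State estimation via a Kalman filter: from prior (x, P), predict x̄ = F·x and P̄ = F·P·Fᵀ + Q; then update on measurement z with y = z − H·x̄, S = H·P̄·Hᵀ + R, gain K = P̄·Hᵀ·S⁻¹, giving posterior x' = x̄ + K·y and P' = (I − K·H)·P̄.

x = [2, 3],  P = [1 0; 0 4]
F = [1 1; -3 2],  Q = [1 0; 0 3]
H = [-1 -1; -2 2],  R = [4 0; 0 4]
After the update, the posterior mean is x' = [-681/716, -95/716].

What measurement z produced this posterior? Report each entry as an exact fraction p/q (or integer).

x̄ = F·x = [5, 0]
P̄ = F·P·Fᵀ + Q = [6 5; 5 28]
S = H·P̄·Hᵀ + R = [48 -44; -44 100]
K = P̄·Hᵀ·S⁻¹ = [-297/716 -145/716; -319/716 189/716]
x' − x̄ = [-4261/716, -95/716] = K·y
y = (KᵀK)⁻¹·Kᵀ·(x' − x̄) = [8, 13]
z = y + H·x̄ = [8, 13] + [-5, -10] = [3, 3]

z = [3, 3]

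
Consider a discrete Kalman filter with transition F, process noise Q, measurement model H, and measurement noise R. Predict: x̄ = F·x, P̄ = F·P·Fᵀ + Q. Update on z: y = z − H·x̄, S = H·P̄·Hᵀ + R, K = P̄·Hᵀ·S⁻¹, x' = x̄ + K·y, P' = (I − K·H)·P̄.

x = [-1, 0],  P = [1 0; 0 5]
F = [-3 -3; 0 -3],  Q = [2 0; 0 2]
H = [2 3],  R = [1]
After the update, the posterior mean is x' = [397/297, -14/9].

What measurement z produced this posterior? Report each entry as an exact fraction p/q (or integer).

x̄ = F·x = [3, 0]
P̄ = F·P·Fᵀ + Q = [56 45; 45 47]
S = H·P̄·Hᵀ + R = [1188]
K = P̄·Hᵀ·S⁻¹ = [247/1188; 7/36]
x' − x̄ = [-494/297, -14/9] = K·y
y = (KᵀK)⁻¹·Kᵀ·(x' − x̄) = [-8]
z = y + H·x̄ = [-8] + [6] = [-2]

z = [-2]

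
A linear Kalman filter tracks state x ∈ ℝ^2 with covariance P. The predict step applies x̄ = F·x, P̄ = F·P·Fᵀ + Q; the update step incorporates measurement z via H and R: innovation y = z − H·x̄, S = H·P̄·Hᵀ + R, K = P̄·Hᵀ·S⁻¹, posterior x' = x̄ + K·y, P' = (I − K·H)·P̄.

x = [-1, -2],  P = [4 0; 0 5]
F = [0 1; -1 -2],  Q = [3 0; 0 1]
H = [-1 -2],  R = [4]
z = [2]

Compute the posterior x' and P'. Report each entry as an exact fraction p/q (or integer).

x̄ = F·x = [-2, 5]
P̄ = F·P·Fᵀ + Q = [8 -10; -10 25]
y = z − H·x̄ = [10]
S = H·P̄·Hᵀ + R = [72]
K = P̄·Hᵀ·S⁻¹ = [1/6; -5/9]
x' = x̄ + K·y = [-1/3, -5/9]
P' = (I − K·H)·P̄ = [6 -10/3; -10/3 25/9]

x' = [-1/3, -5/9]
P' = [6 -10/3; -10/3 25/9]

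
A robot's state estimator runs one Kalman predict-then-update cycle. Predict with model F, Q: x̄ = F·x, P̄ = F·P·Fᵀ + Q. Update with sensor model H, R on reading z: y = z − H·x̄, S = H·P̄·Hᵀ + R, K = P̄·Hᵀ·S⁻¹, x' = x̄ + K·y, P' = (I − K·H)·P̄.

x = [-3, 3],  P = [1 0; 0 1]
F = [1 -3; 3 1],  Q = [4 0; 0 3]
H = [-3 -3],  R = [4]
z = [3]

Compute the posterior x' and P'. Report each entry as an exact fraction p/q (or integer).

x' = [-822/247, 39/19]
P' = [1694/247 -126/19; -126/19 130/19]

x̄ = F·x = [-12, -6]
P̄ = F·P·Fᵀ + Q = [14 0; 0 13]
y = z − H·x̄ = [-51]
S = H·P̄·Hᵀ + R = [247]
K = P̄·Hᵀ·S⁻¹ = [-42/247; -3/19]
x' = x̄ + K·y = [-822/247, 39/19]
P' = (I − K·H)·P̄ = [1694/247 -126/19; -126/19 130/19]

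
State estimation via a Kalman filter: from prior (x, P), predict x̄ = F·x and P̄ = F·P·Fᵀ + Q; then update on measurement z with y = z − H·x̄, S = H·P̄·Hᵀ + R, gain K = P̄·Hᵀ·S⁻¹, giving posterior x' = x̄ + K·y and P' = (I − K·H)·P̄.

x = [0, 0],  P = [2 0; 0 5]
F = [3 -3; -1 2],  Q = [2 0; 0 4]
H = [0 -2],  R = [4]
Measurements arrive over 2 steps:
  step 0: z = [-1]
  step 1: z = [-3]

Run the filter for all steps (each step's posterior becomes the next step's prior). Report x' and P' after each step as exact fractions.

step 0: x̄ = F·x = [0, 0]
step 0: P̄ = F·P·Fᵀ + Q = [65 -36; -36 26]
step 0: y = z − H·x̄ = [-1]
step 0: S = H·P̄·Hᵀ + R = [108]
step 0: K = P̄·Hᵀ·S⁻¹ = [2/3; -13/27]
step 0: x' = x̄ + K·y = [-2/3, 13/27]
step 0: P' = (I − K·H)·P̄ = [17 -4/3; -4/3 26/27]
step 1: x̄ = F·x = [-31/9, 44/27]
step 1: P̄ = F·P·Fᵀ + Q = [563/3 -619/9; -619/9 815/27]
step 1: y = z − H·x̄ = [7/27]
step 1: S = H·P̄·Hᵀ + R = [3368/27]
step 1: K = P̄·Hᵀ·S⁻¹ = [1857/1684; -815/1684]
step 1: x' = x̄ + K·y = [-5319/1684, 2533/1684]
step 1: P' = (I − K·H)·P̄ = [30295/842 -1857/842; -1857/842 815/842]

step 0: x' = [-2/3, 13/27], P' = [17 -4/3; -4/3 26/27]
step 1: x' = [-5319/1684, 2533/1684], P' = [30295/842 -1857/842; -1857/842 815/842]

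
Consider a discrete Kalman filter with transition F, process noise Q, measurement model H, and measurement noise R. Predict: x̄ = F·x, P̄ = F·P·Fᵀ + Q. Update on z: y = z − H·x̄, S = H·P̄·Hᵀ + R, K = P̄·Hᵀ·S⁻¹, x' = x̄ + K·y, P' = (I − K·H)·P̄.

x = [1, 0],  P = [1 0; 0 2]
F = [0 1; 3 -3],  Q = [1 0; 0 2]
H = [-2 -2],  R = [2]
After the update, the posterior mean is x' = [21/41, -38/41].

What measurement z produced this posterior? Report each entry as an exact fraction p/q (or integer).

z = [1]

x̄ = F·x = [0, 3]
P̄ = F·P·Fᵀ + Q = [3 -6; -6 29]
S = H·P̄·Hᵀ + R = [82]
K = P̄·Hᵀ·S⁻¹ = [3/41; -23/41]
x' − x̄ = [21/41, -161/41] = K·y
y = (KᵀK)⁻¹·Kᵀ·(x' − x̄) = [7]
z = y + H·x̄ = [7] + [-6] = [1]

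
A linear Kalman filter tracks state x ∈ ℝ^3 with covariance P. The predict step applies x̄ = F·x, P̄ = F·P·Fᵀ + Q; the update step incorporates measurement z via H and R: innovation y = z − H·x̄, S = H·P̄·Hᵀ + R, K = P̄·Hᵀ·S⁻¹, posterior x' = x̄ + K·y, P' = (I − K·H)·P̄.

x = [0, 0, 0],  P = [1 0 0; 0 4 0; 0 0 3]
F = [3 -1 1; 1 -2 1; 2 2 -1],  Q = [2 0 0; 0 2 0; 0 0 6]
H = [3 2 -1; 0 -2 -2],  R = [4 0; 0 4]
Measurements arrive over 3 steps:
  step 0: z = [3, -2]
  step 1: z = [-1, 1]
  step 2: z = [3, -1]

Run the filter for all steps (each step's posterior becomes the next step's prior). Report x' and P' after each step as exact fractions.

step 0: x̄ = F·x = [0, 0, 0]
step 0: P̄ = F·P·Fᵀ + Q = [18 14 -5; 14 22 -17; -5 -17 29]
step 0: y = z − H·x̄ = [3, -2]
step 0: S = H·P̄·Hᵀ + R = [549 -50; -50 72]
step 0: K = P̄·Hᵀ·S⁻¹ = [1341/9257 -1383/9257; 1729/9257 -85/9257; -1704/9257 -4269/9257]
step 0: x' = x̄ + K·y = [6789/9257, 5357/9257, 3426/9257]
step 0: P' = (I − K·H)·P̄ = [25065/9257 -22355/9257 25121/9257; -22355/9257 24717/9257 -24547/9257; 25121/9257 -24547/9257 33085/9257]
step 1: x̄ = F·x = [18436/9257, -499/9257, 20866/9257]
step 1: P̄ = F·P·Fᵀ + Q = [635851/9257 488324/9257 -120311/9257; 488324/9257 413382/9257 -110180/9257; -120311/9257 -110180/9257 106619/9257]
step 1: y = z − H·x̄ = [-42701/9257, 49991/9257]
step 1: S = H·P̄·Hᵀ + R = [14542308/9257 -3428008/9257; -3428008/9257 1235592/9257]
step 1: K = P̄·Hᵀ·S⁻¹ = [61293/320426 -5455677/83951612; 22910/160213 -3947867/41975806; -42549/320426 -30444495/83951612]
step 1: x' = x̄ + K·y = [63656887/83951612, -51270723/41975806, 76245805/83951612]
step 1: P' = (I − K·H)·P̄ = [60302537/41975806 -23889067/20987903 53233811/41975806; -23889067/20987903 29206636/20987903 -25258769/20987903; 53233811/41975806 -25258769/20987903 80962033/41975806]
step 2: x̄ = F·x = [92439478/20987903, 86246396/20987903, -154014923/83951612]
step 2: P̄ = F·P·Fᵀ + Q = [736578248/20987903 538815492/20987903 -115936158/20987903; 538815492/20987903 479259790/20987903 -123645060/20987903; -115936158/20987903 -123645060/20987903 414589941/41975806]
step 2: y = z − H·x̄ = [-1701404991/83951612, 148994855/41975806]
step 2: S = H·P̄·Hᵀ + R = [32986946133/41975806 -3792435103/20987903; -3792435103/20987903 1841010174/20987903]
step 2: K = P̄·Hᵀ·S⁻¹ = [72852169560/380745225227 -24840410994/380745225227; 54099710434/380745225227 -35647592257/380745225227; -50307275331/380745225227 -138231547290/380745225227]
step 2: x' = x̄ + K·y = [112330513927/380745225227, 341666826567/380745225227, -169609320950/380745225227]
step 2: P' = (I − K·H)·P̄ = [548017205648/380745225227 -434320705572/380745225227 484001527560/380745225227; -434320705572/380745225227 530218714322/380745225227 -458923529808/380745225227; 484001527560/380745225227 -458923529808/380745225227 735386624388/380745225227]

step 0: x' = [6789/9257, 5357/9257, 3426/9257], P' = [25065/9257 -22355/9257 25121/9257; -22355/9257 24717/9257 -24547/9257; 25121/9257 -24547/9257 33085/9257]
step 1: x' = [63656887/83951612, -51270723/41975806, 76245805/83951612], P' = [60302537/41975806 -23889067/20987903 53233811/41975806; -23889067/20987903 29206636/20987903 -25258769/20987903; 53233811/41975806 -25258769/20987903 80962033/41975806]
step 2: x' = [112330513927/380745225227, 341666826567/380745225227, -169609320950/380745225227], P' = [548017205648/380745225227 -434320705572/380745225227 484001527560/380745225227; -434320705572/380745225227 530218714322/380745225227 -458923529808/380745225227; 484001527560/380745225227 -458923529808/380745225227 735386624388/380745225227]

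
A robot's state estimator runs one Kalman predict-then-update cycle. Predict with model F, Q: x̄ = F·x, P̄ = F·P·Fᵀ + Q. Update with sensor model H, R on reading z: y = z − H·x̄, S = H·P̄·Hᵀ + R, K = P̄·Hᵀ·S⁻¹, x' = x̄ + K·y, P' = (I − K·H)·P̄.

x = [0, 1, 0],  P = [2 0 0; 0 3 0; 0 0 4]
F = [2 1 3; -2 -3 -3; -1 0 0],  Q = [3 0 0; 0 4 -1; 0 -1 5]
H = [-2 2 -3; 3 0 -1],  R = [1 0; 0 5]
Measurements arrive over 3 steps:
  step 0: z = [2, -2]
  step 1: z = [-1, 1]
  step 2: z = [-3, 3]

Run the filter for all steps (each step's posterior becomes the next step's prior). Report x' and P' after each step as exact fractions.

step 0: x̄ = F·x = [1, -3, 0]
step 0: P̄ = F·P·Fᵀ + Q = [50 -53 -4; -53 75 3; -4 3 7]
step 0: y = z − H·x̄ = [10, -5]
step 0: S = H·P̄·Hᵀ + R = [904 -575; -575 486]
step 0: K = P̄·Hᵀ·S⁻¹ = [-5734/108719 27666/108719; 26892/108719 -4423/108719; -14327/108719 -21201/108719]
step 0: x' = x̄ + K·y = [-86951/108719, -35122/108719, -37265/108719]
step 0: P' = (I − K·H)·P̄ = [62990/108719 136083/108719 50640/108719; 136083/108719 795075/108719 430364/108719; 50640/108719 430364/108719 257925/108719]
step 1: x̄ = F·x = [-320819/108719, 391063/108719, 86951/108719]
step 1: P̄ = F·P·Fᵀ + Q = [7428713/108719 -11819222/108719 -413983/108719; -11819222/108719 20151064/108719 577430/108719; -413983/108719 577430/108719 606585/108719]
step 1: y = z − H·x̄ = [-1271630/108719, 1158127/108719]
step 1: S = H·P̄·Hᵀ + R = [198543912/108719 -111924834/108719; -111924834/108719 70492495/108719]
step 1: K = P̄·Hᵀ·S⁻¹ = [-785644213/13509021036 73875925/321643358; 539609559/2251503506 -21012809/160821679; -599102823/4503007012 -76379403/321643358]
step 1: x' = x̄ + K·y = [594472156/3377255259, -673300013/1125751753, -195505382/1125751753]
step 1: P' = (I − K·H)·P̄ = [6002881805/13509021036 1558685241/2251503506 831567055/4503007012; 1558685241/2251503506 5524459275/1125751753 6146952353/2251503506; 831567055/4503007012 6146952353/2251503506 7841259375/4503007012]
step 2: x̄ = F·x = [-2590504165/3377255259, 6630304243/3377255259, -594472156/3377255259]
step 2: P̄ = F·P·Fᵀ + Q = [631181249225/13509021036 -981939939209/13509021036 -28841978551/13509021036; -981939939209/13509021036 1692435821645/13509021036 34037180407/13509021036; -28841978551/13509021036 34037180407/13509021036 73547986985/13509021036]
step 2: y = z − H·x̄ = [-30356799061/3377255259, 2472686588/482465037]
step 2: S = H·P̄·Hᵀ + R = [17070878793557/13509021036 -666018834329/964930074; -666018834329/964930074 214099150232/482465037]
step 2: K = P̄·Hᵀ·S⁻¹ = [-66404960610019/1139549993230501 11397439492014/49545651879587; 271482302761443/1139549993230501 -6268671086722/49545651879587; -152593563427027/1139549993230501 -11642272796250/49545651879587]
step 2: x' = x̄ + K·y = [1066304553523594/1139549993230501, -941991114257064/1139549993230501, -201346041556751/1139549993230501]
step 2: P' = (I − K·H)·P̄ = [505848408517913/1139549993230501 782905454171097/1139549993230501 206839683972129/1139549993230501; 782905454171097/1139549993230501 5523066911781300/1139549993230501 3069613537486321/1139549993230501; 206839683972129/1139549993230501 3069613537486321/1139549993230501 1959380423485137/1139549993230501]

step 0: x' = [-86951/108719, -35122/108719, -37265/108719], P' = [62990/108719 136083/108719 50640/108719; 136083/108719 795075/108719 430364/108719; 50640/108719 430364/108719 257925/108719]
step 1: x' = [594472156/3377255259, -673300013/1125751753, -195505382/1125751753], P' = [6002881805/13509021036 1558685241/2251503506 831567055/4503007012; 1558685241/2251503506 5524459275/1125751753 6146952353/2251503506; 831567055/4503007012 6146952353/2251503506 7841259375/4503007012]
step 2: x' = [1066304553523594/1139549993230501, -941991114257064/1139549993230501, -201346041556751/1139549993230501], P' = [505848408517913/1139549993230501 782905454171097/1139549993230501 206839683972129/1139549993230501; 782905454171097/1139549993230501 5523066911781300/1139549993230501 3069613537486321/1139549993230501; 206839683972129/1139549993230501 3069613537486321/1139549993230501 1959380423485137/1139549993230501]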